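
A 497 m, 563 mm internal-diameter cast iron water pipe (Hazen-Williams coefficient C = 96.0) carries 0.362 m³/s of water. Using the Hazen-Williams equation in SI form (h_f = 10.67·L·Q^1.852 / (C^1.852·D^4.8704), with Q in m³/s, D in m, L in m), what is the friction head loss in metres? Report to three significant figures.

h_f = 10.67·497·0.362^1.852 / (96.0^1.852·0.563^4.8704) = 2.826 m

h_f ≈ 2.83 m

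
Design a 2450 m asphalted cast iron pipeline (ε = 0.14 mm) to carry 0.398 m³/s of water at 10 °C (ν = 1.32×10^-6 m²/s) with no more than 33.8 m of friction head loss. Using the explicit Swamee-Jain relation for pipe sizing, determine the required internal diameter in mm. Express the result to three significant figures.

D ≈ 440 mm

Swamee-Jain (Type III): D = 0.66·[ε^1.25·(LQ²/(gh_f))^4.75 + ν·Q^9.4·(L/(gh_f))^5.2]^0.04
LQ²/(gh_f) = 1.170; L/(gh_f) = 7.389
Term 1 = ε^1.25·(…)^4.75 = 3.22×10^-5; Term 2 = ν·Q^9.4·(…)^5.2 = 7.52×10^-6
D = 0.66·(3.22×10^-5 + 7.52×10^-6)^0.04 = 0.4400 m = 440 mm
Check: V = 2.62 m/s, Re = 8.72×10^5, f = 0.01601, h_f = 31.1 m ≈ 33.8 m ✓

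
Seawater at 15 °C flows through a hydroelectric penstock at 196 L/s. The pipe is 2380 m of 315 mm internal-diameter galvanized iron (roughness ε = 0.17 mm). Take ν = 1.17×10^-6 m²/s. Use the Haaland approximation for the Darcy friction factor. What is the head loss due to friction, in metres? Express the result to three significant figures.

h_f ≈ 42.9 m

V = 4Q/(πD²) = 4·0.196/(π·0.315²) = 2.515 m/s
Re = VD/ν = 2.515·0.315/1.17×10^-6 = 6.77×10^5 → turbulent
ε/D = 0.17/315 = 5.40×10^-4
Haaland: f = 0.01763
h_f = f(L/D)V²/(2g) = 0.01763·(2380/0.315)·2.515²/(2·9.81) = 42.94 m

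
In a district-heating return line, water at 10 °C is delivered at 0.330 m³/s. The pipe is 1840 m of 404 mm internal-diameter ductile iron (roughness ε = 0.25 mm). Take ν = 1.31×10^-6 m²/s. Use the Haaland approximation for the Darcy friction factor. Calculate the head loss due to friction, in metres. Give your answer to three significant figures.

h_f ≈ 27.7 m

V = 4Q/(πD²) = 4·0.330/(π·0.404²) = 2.574 m/s
Re = VD/ν = 2.574·0.404/1.31×10^-6 = 7.94×10^5 → turbulent
ε/D = 0.25/404 = 6.19×10^-4
Haaland: f = 0.01803
h_f = f(L/D)V²/(2g) = 0.01803·(1840/0.404)·2.574²/(2·9.81) = 27.74 m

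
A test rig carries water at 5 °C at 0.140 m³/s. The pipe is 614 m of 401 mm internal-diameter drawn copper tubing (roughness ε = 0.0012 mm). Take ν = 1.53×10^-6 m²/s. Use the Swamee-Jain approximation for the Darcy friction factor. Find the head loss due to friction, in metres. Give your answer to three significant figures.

V = 4Q/(πD²) = 4·0.140/(π·0.401²) = 1.109 m/s
Re = VD/ν = 1.109·0.401/1.53×10^-6 = 2.91×10^5 → turbulent
ε/D = 0.0012/401 = 2.99×10^-6
Swamee-Jain: f = 0.01450
h_f = f(L/D)V²/(2g) = 0.01450·(614/0.401)·1.109²/(2·9.81) = 1.390 m

h_f ≈ 1.39 m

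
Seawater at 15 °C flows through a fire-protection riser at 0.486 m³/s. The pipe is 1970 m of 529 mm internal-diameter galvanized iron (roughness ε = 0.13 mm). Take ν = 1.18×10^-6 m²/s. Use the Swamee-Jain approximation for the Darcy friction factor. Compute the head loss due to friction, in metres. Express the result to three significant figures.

h_f ≈ 14.2 m

V = 4Q/(πD²) = 4·0.486/(π·0.529²) = 2.211 m/s
Re = VD/ν = 2.211·0.529/1.18×10^-6 = 9.91×10^5 → turbulent
ε/D = 0.13/529 = 2.46×10^-4
Swamee-Jain: f = 0.01525
h_f = f(L/D)V²/(2g) = 0.01525·(1970/0.529)·2.211²/(2·9.81) = 14.16 m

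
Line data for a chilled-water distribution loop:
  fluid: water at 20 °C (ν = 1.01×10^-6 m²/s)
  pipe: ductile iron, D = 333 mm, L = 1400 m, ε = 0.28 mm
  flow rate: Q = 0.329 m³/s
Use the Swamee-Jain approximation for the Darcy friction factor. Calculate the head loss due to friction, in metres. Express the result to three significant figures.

V = 4Q/(πD²) = 4·0.329/(π·0.333²) = 3.778 m/s
Re = VD/ν = 3.778·0.333/1.01×10^-6 = 1.25×10^6 → turbulent
ε/D = 0.28/333 = 8.41×10^-4
Swamee-Jain: f = 0.01919
h_f = f(L/D)V²/(2g) = 0.01919·(1400/0.333)·3.778²/(2·9.81) = 58.69 m

h_f ≈ 58.7 m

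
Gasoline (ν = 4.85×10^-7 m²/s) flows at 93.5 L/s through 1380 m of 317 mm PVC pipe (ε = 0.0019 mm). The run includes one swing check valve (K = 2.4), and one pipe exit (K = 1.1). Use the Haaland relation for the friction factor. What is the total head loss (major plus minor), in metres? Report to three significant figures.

H_L ≈ 4.05 m

V = 4Q/(πD²) = 1.185 m/s; V²/2g = 0.07153 m
Re = 7.74×10^5, ε/D = 5.99×10^-6 → f = 0.01219 (Haaland)
Major: h_f = f(L/D)·V²/2g = 0.01219·4353·0.07153 = 3.795 m
Minor: ΣK = 3.50; h_m = ΣK·V²/2g = 0.2504 m
Total H_L = 3.795 + 0.2504 = 4.046 m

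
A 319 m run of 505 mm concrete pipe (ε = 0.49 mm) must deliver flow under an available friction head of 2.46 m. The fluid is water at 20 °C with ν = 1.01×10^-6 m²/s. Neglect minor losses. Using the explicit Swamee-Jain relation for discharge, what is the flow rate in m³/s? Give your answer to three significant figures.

Q ≈ 0.393 m³/s

Swamee-Jain (Type II): Q = -0.965·√(gD⁵h_f/L)·ln[ε/(3.7D) + √(3.17ν²L/(gD³h_f))]
√(gD⁵h_f/L) = √(9.81·0.505⁵·2.46/319) = 0.04985
ε/(3.7D) = 2.62×10^-4; √(3.17ν²L/(gD³h_f)) = 1.82×10^-5
Q = -0.965·0.04985·ln(2.805×10^-4) = 0.3934 m³/s
Check: V = 1.96 m/s, Re = 9.82×10^5, f = 0.01990, h_f = 2.47 m ≈ 2.46 m ✓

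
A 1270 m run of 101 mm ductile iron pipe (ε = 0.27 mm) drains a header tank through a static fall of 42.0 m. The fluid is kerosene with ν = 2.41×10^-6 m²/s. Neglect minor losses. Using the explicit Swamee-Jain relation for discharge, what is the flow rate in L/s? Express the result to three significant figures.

Q ≈ 12.4 L/s

Swamee-Jain (Type II): Q = -0.965·√(gD⁵h_f/L)·ln[ε/(3.7D) + √(3.17ν²L/(gD³h_f))]
√(gD⁵h_f/L) = √(9.81·0.101⁵·42.0/1270) = 0.001847
ε/(3.7D) = 7.23×10^-4; √(3.17ν²L/(gD³h_f)) = 2.35×10^-4
Q = -0.965·0.001847·ln(9.572×10^-4) = 0.01239 m³/s
Check: V = 1.55 m/s, Re = 6.48×10^4, f = 0.02770, h_f = 42.4 m ≈ 42.0 m ✓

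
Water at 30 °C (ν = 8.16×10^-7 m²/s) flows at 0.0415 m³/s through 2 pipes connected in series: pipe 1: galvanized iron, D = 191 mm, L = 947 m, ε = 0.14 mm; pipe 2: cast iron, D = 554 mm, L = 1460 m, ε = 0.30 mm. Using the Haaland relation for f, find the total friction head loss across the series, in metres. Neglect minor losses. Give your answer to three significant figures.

Pipe 1: V = 1.448 m/s, Re = 3.39×10^5, ε/D = 7.33×10^-4, f = 0.01920, h_1 = f(L/D)V²/2g = 10.18 m
Pipe 2: V = 0.1722 m/s, Re = 1.17×10^5, ε/D = 5.42×10^-4, f = 0.01987, h_2 = f(L/D)V²/2g = 0.07910 m
Series → Q common, losses add: H = Σh = 10.26 m

H ≈ 10.3 m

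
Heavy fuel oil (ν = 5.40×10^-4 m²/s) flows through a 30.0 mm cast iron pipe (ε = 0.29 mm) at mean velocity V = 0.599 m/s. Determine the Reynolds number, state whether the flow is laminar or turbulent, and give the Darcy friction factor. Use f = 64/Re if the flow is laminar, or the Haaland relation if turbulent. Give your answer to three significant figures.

Re = VD/ν = 0.5990·0.0300/5.40×10^-4 = 33.3
Re < 2300 → laminar → f = 64/Re = 1.923

Re ≈ 33.3; laminar; f = 64/Re ≈ 1.92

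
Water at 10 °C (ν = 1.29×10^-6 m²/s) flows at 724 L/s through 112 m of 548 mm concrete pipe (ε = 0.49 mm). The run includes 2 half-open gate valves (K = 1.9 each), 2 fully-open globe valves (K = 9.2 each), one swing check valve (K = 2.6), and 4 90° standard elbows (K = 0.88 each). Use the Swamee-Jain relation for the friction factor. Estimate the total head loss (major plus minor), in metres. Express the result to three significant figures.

V = 4Q/(πD²) = 3.070 m/s; V²/2g = 0.4803 m
Re = 1.30×10^6, ε/D = 8.94×10^-4 → f = 0.01945 (Swamee-Jain)
Major: h_f = f(L/D)·V²/2g = 0.01945·204.4·0.4803 = 1.909 m
Minor: ΣK = 28.3; h_m = ΣK·V²/2g = 13.60 m
Total H_L = 1.909 + 13.60 = 15.51 m

H_L ≈ 15.5 m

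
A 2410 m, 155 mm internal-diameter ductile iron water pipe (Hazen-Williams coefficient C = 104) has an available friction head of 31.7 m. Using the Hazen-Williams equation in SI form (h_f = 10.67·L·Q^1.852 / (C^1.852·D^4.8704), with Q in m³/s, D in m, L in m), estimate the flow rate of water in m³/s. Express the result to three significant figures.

Rearranging: Q = [h_f·C^1.852·D^4.8704 / (10.67·L)]^(1/1.852)
Q = [31.7·104^1.852·0.155^4.8704 / (10.67·2410)]^0.540 = 0.02075 m³/s

Q ≈ 0.0207 m³/s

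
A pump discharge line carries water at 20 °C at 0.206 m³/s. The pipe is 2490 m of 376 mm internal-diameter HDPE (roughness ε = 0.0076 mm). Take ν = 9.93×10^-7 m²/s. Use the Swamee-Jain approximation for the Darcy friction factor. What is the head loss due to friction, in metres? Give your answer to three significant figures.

V = 4Q/(πD²) = 4·0.206/(π·0.376²) = 1.855 m/s
Re = VD/ν = 1.855·0.376/9.93×10^-7 = 7.02×10^5 → turbulent
ε/D = 0.0076/376 = 2.02×10^-5
Swamee-Jain: f = 0.01272
h_f = f(L/D)V²/(2g) = 0.01272·(2490/0.376)·1.855²/(2·9.81) = 14.78 m

h_f ≈ 14.8 m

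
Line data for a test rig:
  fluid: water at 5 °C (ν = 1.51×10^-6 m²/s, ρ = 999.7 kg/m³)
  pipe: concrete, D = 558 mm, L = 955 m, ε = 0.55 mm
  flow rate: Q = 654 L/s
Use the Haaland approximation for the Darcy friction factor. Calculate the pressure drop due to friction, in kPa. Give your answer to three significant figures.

Δp ≈ 122 kPa

V = 4Q/(πD²) = 4·0.654/(π·0.558²) = 2.674 m/s
Re = VD/ν = 2.674·0.558/1.51×10^-6 = 9.88×10^5 → turbulent
ε/D = 0.55/558 = 9.86×10^-4
Haaland: f = 0.01988
h_f = f(L/D)V²/(2g) = 0.01988·(955/0.558)·2.674²/(2·9.81) = 12.40 m
Δp = ρg·h_f = 999.7·9.81·12.40 = 121.6 kPa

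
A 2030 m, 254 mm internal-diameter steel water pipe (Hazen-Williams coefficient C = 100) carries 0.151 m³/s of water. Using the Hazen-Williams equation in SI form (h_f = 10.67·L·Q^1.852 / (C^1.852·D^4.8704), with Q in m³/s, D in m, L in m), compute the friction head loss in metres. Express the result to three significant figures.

h_f = 10.67·2030·0.151^1.852 / (100^1.852·0.254^4.8704) = 102.3 m

h_f ≈ 102 m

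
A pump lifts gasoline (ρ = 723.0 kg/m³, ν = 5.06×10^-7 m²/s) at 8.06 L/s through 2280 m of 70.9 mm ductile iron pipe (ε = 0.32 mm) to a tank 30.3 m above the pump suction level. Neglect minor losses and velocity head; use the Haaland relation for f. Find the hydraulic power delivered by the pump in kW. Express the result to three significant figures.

P_hyd ≈ 13.4 kW

V = 4Q/(πD²) = 2.042 m/s; Re = 2.86×10^5; ε/D = 0.00451; f = 0.02983
h_f = f(L/D)V²/2g = 203.8 m
Total head H = z + h_f = 30.3 + 203.8 = 234.1 m
P_hyd = ρgQH = 723.0·9.81·0.00806·234.1 = 13.38 kW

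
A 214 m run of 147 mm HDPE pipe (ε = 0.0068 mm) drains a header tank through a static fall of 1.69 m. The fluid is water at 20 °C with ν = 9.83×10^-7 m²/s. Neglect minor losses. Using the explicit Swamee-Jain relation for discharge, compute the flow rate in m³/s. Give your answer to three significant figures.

Q ≈ 0.0200 m³/s

Swamee-Jain (Type II): Q = -0.965·√(gD⁵h_f/L)·ln[ε/(3.7D) + √(3.17ν²L/(gD³h_f))]
√(gD⁵h_f/L) = √(9.81·0.147⁵·1.69/214) = 0.002306
ε/(3.7D) = 1.25×10^-5; √(3.17ν²L/(gD³h_f)) = 1.12×10^-4
Q = -0.965·0.002306·ln(1.241×10^-4) = 0.02002 m³/s
Check: V = 1.18 m/s, Re = 1.76×10^5, f = 0.01631, h_f = 1.68 m ≈ 1.69 m ✓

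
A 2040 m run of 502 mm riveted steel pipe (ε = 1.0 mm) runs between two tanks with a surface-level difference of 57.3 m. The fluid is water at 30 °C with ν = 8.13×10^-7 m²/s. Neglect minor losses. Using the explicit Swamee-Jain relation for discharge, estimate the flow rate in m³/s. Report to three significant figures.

Q ≈ 0.679 m³/s

Swamee-Jain (Type II): Q = -0.965·√(gD⁵h_f/L)·ln[ε/(3.7D) + √(3.17ν²L/(gD³h_f))]
√(gD⁵h_f/L) = √(9.81·0.502⁵·57.3/2040) = 0.09373
ε/(3.7D) = 5.38×10^-4; √(3.17ν²L/(gD³h_f)) = 7.75×10^-6
Q = -0.965·0.09373·ln(5.461×10^-4) = 0.6795 m³/s
Check: V = 3.43 m/s, Re = 2.12×10^6, f = 0.02353, h_f = 57.4 m ≈ 57.3 m ✓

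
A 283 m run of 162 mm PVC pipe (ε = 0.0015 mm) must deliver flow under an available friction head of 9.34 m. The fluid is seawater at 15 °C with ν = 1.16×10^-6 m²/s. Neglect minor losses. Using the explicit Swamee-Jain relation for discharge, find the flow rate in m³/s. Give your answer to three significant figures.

Q ≈ 0.0566 m³/s

Swamee-Jain (Type II): Q = -0.965·√(gD⁵h_f/L)·ln[ε/(3.7D) + √(3.17ν²L/(gD³h_f))]
√(gD⁵h_f/L) = √(9.81·0.162⁵·9.34/283) = 0.006010
ε/(3.7D) = 2.50×10^-6; √(3.17ν²L/(gD³h_f)) = 5.57×10^-5
Q = -0.965·0.006010·ln(5.817×10^-5) = 0.05656 m³/s
Check: V = 2.74 m/s, Re = 3.83×10^5, f = 0.01386, h_f = 9.30 m ≈ 9.34 m ✓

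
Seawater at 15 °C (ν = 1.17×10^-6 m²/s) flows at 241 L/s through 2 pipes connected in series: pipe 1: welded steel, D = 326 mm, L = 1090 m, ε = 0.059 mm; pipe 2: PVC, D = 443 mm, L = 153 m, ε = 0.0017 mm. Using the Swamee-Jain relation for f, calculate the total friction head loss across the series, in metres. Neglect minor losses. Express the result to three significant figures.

H ≈ 21.5 m

Pipe 1: V = 2.887 m/s, Re = 8.04×10^5, ε/D = 1.81×10^-4, f = 0.01476, h_1 = f(L/D)V²/2g = 20.97 m
Pipe 2: V = 1.564 m/s, Re = 5.92×10^5, ε/D = 3.84×10^-6, f = 0.01277, h_2 = f(L/D)V²/2g = 0.5497 m
Series → Q common, losses add: H = Σh = 21.52 m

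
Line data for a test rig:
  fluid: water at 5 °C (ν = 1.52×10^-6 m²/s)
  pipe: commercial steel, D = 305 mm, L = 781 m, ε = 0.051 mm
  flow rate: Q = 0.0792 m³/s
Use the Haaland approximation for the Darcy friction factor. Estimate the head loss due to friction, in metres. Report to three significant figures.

h_f ≈ 2.52 m

V = 4Q/(πD²) = 4·0.0792/(π·0.305²) = 1.084 m/s
Re = VD/ν = 1.084·0.305/1.52×10^-6 = 2.18×10^5 → turbulent
ε/D = 0.051/305 = 1.67×10^-4
Haaland: f = 0.01646
h_f = f(L/D)V²/(2g) = 0.01646·(781/0.305)·1.084²/(2·9.81) = 2.524 m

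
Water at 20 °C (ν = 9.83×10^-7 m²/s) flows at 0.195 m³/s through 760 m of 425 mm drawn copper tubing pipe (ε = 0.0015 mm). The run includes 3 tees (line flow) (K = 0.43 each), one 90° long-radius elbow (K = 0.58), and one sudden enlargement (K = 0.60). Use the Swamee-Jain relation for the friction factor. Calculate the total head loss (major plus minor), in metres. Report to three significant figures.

H_L ≈ 2.44 m

V = 4Q/(πD²) = 1.375 m/s; V²/2g = 0.09630 m
Re = 5.94×10^5, ε/D = 3.53×10^-6 → f = 0.01276 (Swamee-Jain)
Major: h_f = f(L/D)·V²/2g = 0.01276·1788·0.09630 = 2.197 m
Minor: ΣK = 2.47; h_m = ΣK·V²/2g = 0.2379 m
Total H_L = 2.197 + 0.2379 = 2.435 m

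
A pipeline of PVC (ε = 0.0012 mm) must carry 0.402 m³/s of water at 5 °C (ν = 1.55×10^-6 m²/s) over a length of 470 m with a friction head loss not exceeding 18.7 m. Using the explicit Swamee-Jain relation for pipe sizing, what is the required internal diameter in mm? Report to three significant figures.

D ≈ 334 mm

Swamee-Jain (Type III): D = 0.66·[ε^1.25·(LQ²/(gh_f))^4.75 + ν·Q^9.4·(L/(gh_f))^5.2]^0.04
LQ²/(gh_f) = 0.4140; L/(gh_f) = 2.562
Term 1 = ε^1.25·(…)^4.75 = 6.02×10^-10; Term 2 = ν·Q^9.4·(…)^5.2 = 3.93×10^-8
D = 0.66·(6.02×10^-10 + 3.93×10^-8)^0.04 = 0.3339 m = 334 mm
Check: V = 4.59 m/s, Re = 9.89×10^5, f = 0.01172, h_f = 17.7 m ≈ 18.7 m ✓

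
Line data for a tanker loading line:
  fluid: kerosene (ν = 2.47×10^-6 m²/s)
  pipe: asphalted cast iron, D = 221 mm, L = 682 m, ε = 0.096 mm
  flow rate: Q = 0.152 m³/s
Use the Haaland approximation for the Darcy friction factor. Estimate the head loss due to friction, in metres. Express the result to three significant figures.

V = 4Q/(πD²) = 4·0.152/(π·0.221²) = 3.962 m/s
Re = VD/ν = 3.962·0.221/2.47×10^-6 = 3.55×10^5 → turbulent
ε/D = 0.096/221 = 4.34×10^-4
Haaland: f = 0.01748
h_f = f(L/D)V²/(2g) = 0.01748·(682/0.221)·3.962²/(2·9.81) = 43.18 m

h_f ≈ 43.2 m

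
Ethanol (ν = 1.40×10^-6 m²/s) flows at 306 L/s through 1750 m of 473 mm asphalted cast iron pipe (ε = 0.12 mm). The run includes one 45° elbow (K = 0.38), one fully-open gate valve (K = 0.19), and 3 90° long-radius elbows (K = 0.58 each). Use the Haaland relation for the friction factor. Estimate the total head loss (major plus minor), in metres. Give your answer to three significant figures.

H_L ≈ 9.28 m

V = 4Q/(πD²) = 1.741 m/s; V²/2g = 0.1546 m
Re = 5.88×10^5, ε/D = 2.54×10^-4 → f = 0.01560 (Haaland)
Major: h_f = f(L/D)·V²/2g = 0.01560·3700·0.1546 = 8.919 m
Minor: ΣK = 2.31; h_m = ΣK·V²/2g = 0.3571 m
Total H_L = 8.919 + 0.3571 = 9.277 m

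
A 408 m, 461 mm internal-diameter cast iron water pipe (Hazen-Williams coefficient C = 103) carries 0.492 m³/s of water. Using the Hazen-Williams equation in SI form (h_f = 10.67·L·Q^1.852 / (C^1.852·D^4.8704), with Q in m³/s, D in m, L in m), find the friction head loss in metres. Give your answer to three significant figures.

h_f = 10.67·408·0.492^1.852 / (103^1.852·0.461^4.8704) = 9.517 m

h_f ≈ 9.52 m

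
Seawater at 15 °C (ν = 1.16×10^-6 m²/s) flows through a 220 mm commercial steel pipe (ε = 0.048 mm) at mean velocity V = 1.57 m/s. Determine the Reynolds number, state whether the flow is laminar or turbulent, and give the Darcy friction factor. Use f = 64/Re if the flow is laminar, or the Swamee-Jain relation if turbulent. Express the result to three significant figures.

Re = VD/ν = 1.570·0.220/1.16×10^-6 = 2.98×10^5
Re > 4000 → turbulent; ε/D = 2.18×10^-4
Swamee-Jain: f = 0.01647

Re ≈ 2.98×10^5; turbulent; f ≈ 0.0165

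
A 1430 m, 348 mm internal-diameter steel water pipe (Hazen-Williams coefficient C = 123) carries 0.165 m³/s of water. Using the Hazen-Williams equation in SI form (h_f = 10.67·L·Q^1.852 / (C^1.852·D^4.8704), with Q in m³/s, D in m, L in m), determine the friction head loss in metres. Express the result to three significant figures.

h_f = 10.67·1430·0.165^1.852 / (123^1.852·0.348^4.8704) = 12.49 m

h_f ≈ 12.5 m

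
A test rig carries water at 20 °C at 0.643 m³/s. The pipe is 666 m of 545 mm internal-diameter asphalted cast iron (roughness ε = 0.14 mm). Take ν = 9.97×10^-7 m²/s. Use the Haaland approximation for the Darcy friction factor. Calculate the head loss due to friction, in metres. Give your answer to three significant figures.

V = 4Q/(πD²) = 4·0.643/(π·0.545²) = 2.756 m/s
Re = VD/ν = 2.756·0.545/9.97×10^-7 = 1.51×10^6 → turbulent
ε/D = 0.14/545 = 2.57×10^-4
Haaland: f = 0.01497
h_f = f(L/D)V²/(2g) = 0.01497·(666/0.545)·2.756²/(2·9.81) = 7.084 m

h_f ≈ 7.08 m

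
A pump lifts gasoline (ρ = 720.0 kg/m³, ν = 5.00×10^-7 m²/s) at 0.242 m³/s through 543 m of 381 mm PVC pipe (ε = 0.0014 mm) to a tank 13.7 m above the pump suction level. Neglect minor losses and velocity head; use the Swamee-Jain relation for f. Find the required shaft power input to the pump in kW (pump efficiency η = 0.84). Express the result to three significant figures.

V = 4Q/(πD²) = 2.123 m/s; Re = 1.62×10^6; ε/D = 3.67×10^-6; f = 0.01085
h_f = f(L/D)V²/2g = 3.550 m
Total head H = z + h_f = 13.7 + 3.550 = 17.25 m
P_hyd = ρgQH = 720.0·9.81·0.242·17.25 = 29.49 kW
P_shaft = P_hyd/η = 29.49/0.84 = 35.10 kW

P_shaft ≈ 35.1 kW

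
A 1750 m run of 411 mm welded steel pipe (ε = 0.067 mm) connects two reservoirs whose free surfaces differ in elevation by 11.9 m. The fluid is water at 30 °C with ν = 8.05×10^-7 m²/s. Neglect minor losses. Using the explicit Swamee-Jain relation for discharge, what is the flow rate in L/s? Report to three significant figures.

Swamee-Jain (Type II): Q = -0.965·√(gD⁵h_f/L)·ln[ε/(3.7D) + √(3.17ν²L/(gD³h_f))]
√(gD⁵h_f/L) = √(9.81·0.411⁵·11.9/1750) = 0.02797
ε/(3.7D) = 4.41×10^-5; √(3.17ν²L/(gD³h_f)) = 2.11×10^-5
Q = -0.965·0.02797·ln(6.512×10^-5) = 0.2602 m³/s
Check: V = 1.96 m/s, Re = 1.00×10^6, f = 0.01434, h_f = 12.0 m ≈ 11.9 m ✓

Q ≈ 260 L/s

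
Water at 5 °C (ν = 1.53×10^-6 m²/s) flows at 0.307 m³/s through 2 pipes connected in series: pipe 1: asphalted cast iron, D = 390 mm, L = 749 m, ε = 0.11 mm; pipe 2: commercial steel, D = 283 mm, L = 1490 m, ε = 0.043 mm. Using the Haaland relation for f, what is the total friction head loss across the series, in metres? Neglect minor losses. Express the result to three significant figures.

Pipe 1: V = 2.570 m/s, Re = 6.55×10^5, ε/D = 2.82×10^-4, f = 0.01575, h_1 = f(L/D)V²/2g = 10.18 m
Pipe 2: V = 4.881 m/s, Re = 9.03×10^5, ε/D = 1.52×10^-4, f = 0.01413, h_2 = f(L/D)V²/2g = 90.29 m
Series → Q common, losses add: H = Σh = 100.5 m

H ≈ 100 m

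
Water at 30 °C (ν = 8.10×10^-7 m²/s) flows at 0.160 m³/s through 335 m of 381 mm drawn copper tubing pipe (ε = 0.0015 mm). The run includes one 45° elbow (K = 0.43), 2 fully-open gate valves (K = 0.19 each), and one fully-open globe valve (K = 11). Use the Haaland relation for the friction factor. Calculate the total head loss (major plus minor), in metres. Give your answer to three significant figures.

H_L ≈ 2.29 m

V = 4Q/(πD²) = 1.403 m/s; V²/2g = 0.1004 m
Re = 6.60×10^5, ε/D = 3.94×10^-6 → f = 0.01249 (Haaland)
Major: h_f = f(L/D)·V²/2g = 0.01249·879.3·0.1004 = 1.102 m
Minor: ΣK = 11.8; h_m = ΣK·V²/2g = 1.186 m
Total H_L = 1.102 + 1.186 = 2.288 m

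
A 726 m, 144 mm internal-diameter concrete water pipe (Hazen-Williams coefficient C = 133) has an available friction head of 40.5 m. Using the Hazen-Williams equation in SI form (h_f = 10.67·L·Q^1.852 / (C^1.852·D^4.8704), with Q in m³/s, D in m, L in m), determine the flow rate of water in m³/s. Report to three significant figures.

Q ≈ 0.0477 m³/s

Rearranging: Q = [h_f·C^1.852·D^4.8704 / (10.67·L)]^(1/1.852)
Q = [40.5·133^1.852·0.144^4.8704 / (10.67·726)]^0.540 = 0.04770 m³/s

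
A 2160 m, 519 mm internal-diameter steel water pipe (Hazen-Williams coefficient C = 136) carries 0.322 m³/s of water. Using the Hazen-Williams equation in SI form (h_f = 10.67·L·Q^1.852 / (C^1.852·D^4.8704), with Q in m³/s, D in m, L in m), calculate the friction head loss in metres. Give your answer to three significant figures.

h_f ≈ 7.71 m

h_f = 10.67·2160·0.322^1.852 / (136^1.852·0.519^4.8704) = 7.711 m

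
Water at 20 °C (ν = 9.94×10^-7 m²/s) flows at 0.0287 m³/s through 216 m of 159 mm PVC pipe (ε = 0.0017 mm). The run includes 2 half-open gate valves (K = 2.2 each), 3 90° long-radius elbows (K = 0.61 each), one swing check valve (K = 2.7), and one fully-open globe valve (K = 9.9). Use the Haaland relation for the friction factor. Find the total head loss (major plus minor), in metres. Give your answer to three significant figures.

H_L ≈ 4.20 m

V = 4Q/(πD²) = 1.445 m/s; V²/2g = 0.1065 m
Re = 2.31×10^5, ε/D = 1.07×10^-5 → f = 0.01514 (Haaland)
Major: h_f = f(L/D)·V²/2g = 0.01514·1358·0.1065 = 2.190 m
Minor: ΣK = 18.8; h_m = ΣK·V²/2g = 2.005 m
Total H_L = 2.190 + 2.005 = 4.195 m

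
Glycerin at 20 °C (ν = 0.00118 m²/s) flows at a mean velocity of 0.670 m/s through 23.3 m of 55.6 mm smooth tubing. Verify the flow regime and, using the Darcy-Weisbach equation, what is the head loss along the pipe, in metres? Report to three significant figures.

h_f ≈ 19.4 m

Re = VD/ν = 0.670·0.05560/0.00118 = 31.6 → laminar (Re < 2300)
f = 64/Re = 2.027
h_f = f(L/D)V²/(2g) = 2.027·(23.3/0.05560)·0.670²/(2·9.81) = 19.44 m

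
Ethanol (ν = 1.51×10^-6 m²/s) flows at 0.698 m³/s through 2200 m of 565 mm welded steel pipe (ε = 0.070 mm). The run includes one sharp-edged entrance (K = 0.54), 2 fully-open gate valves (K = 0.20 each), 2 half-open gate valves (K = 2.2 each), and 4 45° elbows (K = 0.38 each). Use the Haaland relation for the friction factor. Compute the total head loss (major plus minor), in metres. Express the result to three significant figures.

H_L ≈ 23.7 m

V = 4Q/(πD²) = 2.784 m/s; V²/2g = 0.3950 m
Re = 1.04×10^6, ε/D = 1.24×10^-4 → f = 0.01363 (Haaland)
Major: h_f = f(L/D)·V²/2g = 0.01363·3894·0.3950 = 20.96 m
Minor: ΣK = 6.86; h_m = ΣK·V²/2g = 2.710 m
Total H_L = 20.96 + 2.710 = 23.67 m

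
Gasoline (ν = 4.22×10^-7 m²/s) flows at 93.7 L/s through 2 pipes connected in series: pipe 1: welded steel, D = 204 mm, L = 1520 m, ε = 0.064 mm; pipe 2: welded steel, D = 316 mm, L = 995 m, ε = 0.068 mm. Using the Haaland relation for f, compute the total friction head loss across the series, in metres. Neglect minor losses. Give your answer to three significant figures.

H ≈ 52.0 m

Pipe 1: V = 2.867 m/s, Re = 1.39×10^6, ε/D = 3.14×10^-4, f = 0.01556, h_1 = f(L/D)V²/2g = 48.57 m
Pipe 2: V = 1.195 m/s, Re = 8.95×10^5, ε/D = 2.15×10^-4, f = 0.01485, h_2 = f(L/D)V²/2g = 3.402 m
Series → Q common, losses add: H = Σh = 51.97 m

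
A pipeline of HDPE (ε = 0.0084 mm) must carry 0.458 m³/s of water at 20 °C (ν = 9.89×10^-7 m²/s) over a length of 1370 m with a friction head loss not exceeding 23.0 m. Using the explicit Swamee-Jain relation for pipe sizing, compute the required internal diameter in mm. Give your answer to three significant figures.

D ≈ 415 mm

Swamee-Jain (Type III): D = 0.66·[ε^1.25·(LQ²/(gh_f))^4.75 + ν·Q^9.4·(L/(gh_f))^5.2]^0.04
LQ²/(gh_f) = 1.274; L/(gh_f) = 6.072
Term 1 = ε^1.25·(…)^4.75 = 1.43×10^-6; Term 2 = ν·Q^9.4·(…)^5.2 = 7.60×10^-6
D = 0.66·(1.43×10^-6 + 7.60×10^-6)^0.04 = 0.4147 m = 415 mm
Check: V = 3.39 m/s, Re = 1.42×10^6, f = 0.01154, h_f = 22.3 m ≈ 23.0 m ✓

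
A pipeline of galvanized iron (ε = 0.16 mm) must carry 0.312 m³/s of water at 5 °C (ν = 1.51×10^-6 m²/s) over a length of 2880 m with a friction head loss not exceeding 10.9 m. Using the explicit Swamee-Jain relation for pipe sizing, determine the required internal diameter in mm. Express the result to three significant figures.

D ≈ 519 mm

Swamee-Jain (Type III): D = 0.66·[ε^1.25·(LQ²/(gh_f))^4.75 + ν·Q^9.4·(L/(gh_f))^5.2]^0.04
LQ²/(gh_f) = 2.622; L/(gh_f) = 26.93
Term 1 = ε^1.25·(…)^4.75 = 0.00175; Term 2 = ν·Q^9.4·(…)^5.2 = 7.27×10^-4
D = 0.66·(0.00175 + 7.27×10^-4)^0.04 = 0.5192 m = 519 mm
Check: V = 1.47 m/s, Re = 5.07×10^5, f = 0.01642, h_f = 10.1 m ≈ 10.9 m ✓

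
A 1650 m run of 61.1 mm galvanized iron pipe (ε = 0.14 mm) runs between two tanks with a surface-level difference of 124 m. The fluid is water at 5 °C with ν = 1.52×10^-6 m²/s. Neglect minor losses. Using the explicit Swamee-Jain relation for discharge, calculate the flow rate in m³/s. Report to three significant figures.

Swamee-Jain (Type II): Q = -0.965·√(gD⁵h_f/L)·ln[ε/(3.7D) + √(3.17ν²L/(gD³h_f))]
√(gD⁵h_f/L) = √(9.81·0.0611⁵·124/1650) = 7.923×10^-4
ε/(3.7D) = 6.19×10^-4; √(3.17ν²L/(gD³h_f)) = 2.09×10^-4
Q = -0.965·7.923×10^-4·ln(8.280×10^-4) = 0.005426 m³/s
Check: V = 1.85 m/s, Re = 7.44×10^4, f = 0.02657, h_f = 125 m ≈ 124 m ✓

Q ≈ 0.00543 m³/s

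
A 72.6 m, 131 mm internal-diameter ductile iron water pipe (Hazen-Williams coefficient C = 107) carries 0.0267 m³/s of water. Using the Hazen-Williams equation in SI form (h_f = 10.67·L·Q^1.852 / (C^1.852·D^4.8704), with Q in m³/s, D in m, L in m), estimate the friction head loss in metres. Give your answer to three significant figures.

h_f = 10.67·72.6·0.0267^1.852 / (107^1.852·0.131^4.8704) = 3.280 m

h_f ≈ 3.28 m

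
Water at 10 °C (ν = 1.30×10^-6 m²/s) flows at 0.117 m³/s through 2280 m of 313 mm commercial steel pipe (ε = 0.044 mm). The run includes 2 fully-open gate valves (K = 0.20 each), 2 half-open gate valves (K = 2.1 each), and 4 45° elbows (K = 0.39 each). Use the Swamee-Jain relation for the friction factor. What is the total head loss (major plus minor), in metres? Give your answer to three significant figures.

V = 4Q/(πD²) = 1.521 m/s; V²/2g = 0.1178 m
Re = 3.66×10^5, ε/D = 1.41×10^-4 → f = 0.01543 (Swamee-Jain)
Major: h_f = f(L/D)·V²/2g = 0.01543·7284·0.1178 = 13.25 m
Minor: ΣK = 6.16; h_m = ΣK·V²/2g = 0.7259 m
Total H_L = 13.25 + 0.7259 = 13.97 m

H_L ≈ 14.0 m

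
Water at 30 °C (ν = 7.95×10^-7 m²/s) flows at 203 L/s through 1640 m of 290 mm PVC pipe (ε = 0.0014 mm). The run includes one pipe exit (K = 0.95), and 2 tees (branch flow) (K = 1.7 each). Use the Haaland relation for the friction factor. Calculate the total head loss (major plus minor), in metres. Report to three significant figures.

V = 4Q/(πD²) = 3.073 m/s; V²/2g = 0.4814 m
Re = 1.12×10^6, ε/D = 4.83×10^-6 → f = 0.01146 (Haaland)
Major: h_f = f(L/D)·V²/2g = 0.01146·5655·0.4814 = 31.19 m
Minor: ΣK = 4.35; h_m = ΣK·V²/2g = 2.094 m
Total H_L = 31.19 + 2.094 = 33.28 m

H_L ≈ 33.3 m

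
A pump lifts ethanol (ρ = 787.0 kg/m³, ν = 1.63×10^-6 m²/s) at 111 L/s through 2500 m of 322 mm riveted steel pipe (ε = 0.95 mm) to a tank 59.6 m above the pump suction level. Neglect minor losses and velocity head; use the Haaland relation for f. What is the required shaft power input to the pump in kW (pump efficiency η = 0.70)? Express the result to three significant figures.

P_shaft ≈ 96.9 kW

V = 4Q/(πD²) = 1.363 m/s; Re = 2.69×10^5; ε/D = 0.00295; f = 0.02655
h_f = f(L/D)V²/2g = 19.52 m
Total head H = z + h_f = 59.6 + 19.52 = 79.12 m
P_hyd = ρgQH = 787.0·9.81·0.111·79.12 = 67.80 kW
P_shaft = P_hyd/η = 67.80/0.70 = 96.86 kW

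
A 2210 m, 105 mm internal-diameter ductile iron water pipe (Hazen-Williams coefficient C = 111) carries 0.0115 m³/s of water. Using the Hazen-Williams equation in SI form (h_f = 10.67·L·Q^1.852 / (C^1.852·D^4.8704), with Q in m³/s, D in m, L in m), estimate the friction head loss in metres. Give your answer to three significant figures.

h_f ≈ 57.6 m

h_f = 10.67·2210·0.0115^1.852 / (111^1.852·0.105^4.8704) = 57.57 m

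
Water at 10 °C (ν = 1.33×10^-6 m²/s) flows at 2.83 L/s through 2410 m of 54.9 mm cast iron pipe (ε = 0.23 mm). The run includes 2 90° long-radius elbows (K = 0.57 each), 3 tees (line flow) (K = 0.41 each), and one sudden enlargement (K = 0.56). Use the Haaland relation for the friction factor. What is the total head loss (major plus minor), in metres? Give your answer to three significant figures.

V = 4Q/(πD²) = 1.196 m/s; V²/2g = 0.07285 m
Re = 4.93×10^4, ε/D = 0.00419 → f = 0.03072 (Haaland)
Major: h_f = f(L/D)·V²/2g = 0.03072·43898·0.07285 = 98.24 m
Minor: ΣK = 2.93; h_m = ΣK·V²/2g = 0.2134 m
Total H_L = 98.24 + 0.2134 = 98.46 m

H_L ≈ 98.5 m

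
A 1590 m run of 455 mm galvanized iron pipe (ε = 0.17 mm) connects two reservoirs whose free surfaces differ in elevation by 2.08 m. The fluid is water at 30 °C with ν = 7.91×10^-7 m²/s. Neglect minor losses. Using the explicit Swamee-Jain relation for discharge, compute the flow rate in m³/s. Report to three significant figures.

Swamee-Jain (Type II): Q = -0.965·√(gD⁵h_f/L)·ln[ε/(3.7D) + √(3.17ν²L/(gD³h_f))]
√(gD⁵h_f/L) = √(9.81·0.455⁵·2.08/1590) = 0.01582
ε/(3.7D) = 1.01×10^-4; √(3.17ν²L/(gD³h_f)) = 4.05×10^-5
Q = -0.965·0.01582·ln(1.415×10^-4) = 0.1353 m³/s
Check: V = 0.832 m/s, Re = 4.79×10^5, f = 0.01697, h_f = 2.09 m ≈ 2.08 m ✓

Q ≈ 0.135 m³/s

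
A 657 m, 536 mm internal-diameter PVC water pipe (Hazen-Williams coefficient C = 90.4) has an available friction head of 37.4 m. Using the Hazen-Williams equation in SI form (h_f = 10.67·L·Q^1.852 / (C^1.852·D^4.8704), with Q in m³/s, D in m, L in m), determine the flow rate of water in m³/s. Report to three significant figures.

Q ≈ 1.04 m³/s

Rearranging: Q = [h_f·C^1.852·D^4.8704 / (10.67·L)]^(1/1.852)
Q = [37.4·90.4^1.852·0.536^4.8704 / (10.67·657)]^0.540 = 1.039 m³/s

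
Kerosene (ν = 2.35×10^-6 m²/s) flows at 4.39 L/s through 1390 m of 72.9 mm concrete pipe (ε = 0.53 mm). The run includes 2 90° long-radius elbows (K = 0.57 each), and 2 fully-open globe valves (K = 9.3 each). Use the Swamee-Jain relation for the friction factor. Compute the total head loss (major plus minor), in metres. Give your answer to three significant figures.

V = 4Q/(πD²) = 1.052 m/s; V²/2g = 0.05638 m
Re = 3.26×10^4, ε/D = 0.00727 → f = 0.03674 (Swamee-Jain)
Major: h_f = f(L/D)·V²/2g = 0.03674·19067·0.05638 = 39.49 m
Minor: ΣK = 19.7; h_m = ΣK·V²/2g = 1.113 m
Total H_L = 39.49 + 1.113 = 40.61 m

H_L ≈ 40.6 m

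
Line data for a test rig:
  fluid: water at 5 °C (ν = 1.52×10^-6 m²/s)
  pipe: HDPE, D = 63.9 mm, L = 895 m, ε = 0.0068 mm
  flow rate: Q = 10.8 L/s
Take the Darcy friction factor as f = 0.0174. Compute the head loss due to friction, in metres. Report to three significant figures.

h_f ≈ 141 m

V = 4Q/(πD²) = 4·0.0108/(π·0.0639²) = 3.368 m/s
h_f = f(L/D)V²/(2g) = 0.01740·(895/0.0639)·3.368²/(2·9.81) = 140.9 m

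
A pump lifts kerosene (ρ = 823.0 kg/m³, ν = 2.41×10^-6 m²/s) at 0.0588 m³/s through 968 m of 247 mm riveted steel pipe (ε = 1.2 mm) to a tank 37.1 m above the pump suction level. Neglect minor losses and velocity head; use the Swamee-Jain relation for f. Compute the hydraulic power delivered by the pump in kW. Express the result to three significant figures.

P_hyd ≈ 22.1 kW

V = 4Q/(πD²) = 1.227 m/s; Re = 1.26×10^5; ε/D = 0.00486; f = 0.03110
h_f = f(L/D)V²/2g = 9.353 m
Total head H = z + h_f = 37.1 + 9.353 = 46.45 m
P_hyd = ρgQH = 823.0·9.81·0.0588·46.45 = 22.05 kW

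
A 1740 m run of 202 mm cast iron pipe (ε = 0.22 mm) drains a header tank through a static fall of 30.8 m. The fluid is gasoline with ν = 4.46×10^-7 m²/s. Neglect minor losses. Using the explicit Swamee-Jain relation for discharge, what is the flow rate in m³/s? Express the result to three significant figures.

Q ≈ 0.0595 m³/s

Swamee-Jain (Type II): Q = -0.965·√(gD⁵h_f/L)·ln[ε/(3.7D) + √(3.17ν²L/(gD³h_f))]
√(gD⁵h_f/L) = √(9.81·0.202⁵·30.8/1740) = 0.007642
ε/(3.7D) = 2.94×10^-4; √(3.17ν²L/(gD³h_f)) = 2.10×10^-5
Q = -0.965·0.007642·ln(3.153×10^-4) = 0.05945 m³/s
Check: V = 1.86 m/s, Re = 8.40×10^5, f = 0.02049, h_f = 31.0 m ≈ 30.8 m ✓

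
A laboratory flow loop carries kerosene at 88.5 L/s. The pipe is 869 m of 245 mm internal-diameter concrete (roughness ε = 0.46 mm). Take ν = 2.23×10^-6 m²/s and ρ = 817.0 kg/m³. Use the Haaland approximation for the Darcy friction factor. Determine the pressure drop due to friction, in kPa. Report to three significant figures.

V = 4Q/(πD²) = 4·0.0885/(π·0.245²) = 1.877 m/s
Re = VD/ν = 1.877·0.245/2.23×10^-6 = 2.06×10^5 → turbulent
ε/D = 0.46/245 = 0.00188
Haaland: f = 0.02387
h_f = f(L/D)V²/(2g) = 0.02387·(869/0.245)·1.877²/(2·9.81) = 15.21 m
Δp = ρg·h_f = 817.0·9.81·15.21 = 121.9 kPa

Δp ≈ 122 kPa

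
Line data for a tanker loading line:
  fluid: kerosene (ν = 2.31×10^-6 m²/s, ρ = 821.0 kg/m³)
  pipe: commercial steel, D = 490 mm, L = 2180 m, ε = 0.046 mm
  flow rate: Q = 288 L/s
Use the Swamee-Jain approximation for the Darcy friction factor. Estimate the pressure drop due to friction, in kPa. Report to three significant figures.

V = 4Q/(πD²) = 4·0.288/(π·0.490²) = 1.527 m/s
Re = VD/ν = 1.527·0.490/2.31×10^-6 = 3.24×10^5 → turbulent
ε/D = 0.046/490 = 9.39×10^-5
Swamee-Jain: f = 0.01521
h_f = f(L/D)V²/(2g) = 0.01521·(2180/0.490)·1.527²/(2·9.81) = 8.047 m
Δp = ρg·h_f = 821.0·9.81·8.047 = 64.81 kPa

Δp ≈ 64.8 kPa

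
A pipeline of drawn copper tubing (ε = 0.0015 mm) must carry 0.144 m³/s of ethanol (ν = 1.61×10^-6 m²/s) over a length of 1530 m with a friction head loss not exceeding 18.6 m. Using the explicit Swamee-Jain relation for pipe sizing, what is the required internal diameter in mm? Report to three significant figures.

Swamee-Jain (Type III): D = 0.66·[ε^1.25·(LQ²/(gh_f))^4.75 + ν·Q^9.4·(L/(gh_f))^5.2]^0.04
LQ²/(gh_f) = 0.1739; L/(gh_f) = 8.385
Term 1 = ε^1.25·(…)^4.75 = 1.29×10^-11; Term 2 = ν·Q^9.4·(…)^5.2 = 1.25×10^-9
D = 0.66·(1.29×10^-11 + 1.25×10^-9)^0.04 = 0.2908 m = 291 mm
Check: V = 2.17 m/s, Re = 3.92×10^5, f = 0.01375, h_f = 17.3 m ≈ 18.6 m ✓

D ≈ 291 mm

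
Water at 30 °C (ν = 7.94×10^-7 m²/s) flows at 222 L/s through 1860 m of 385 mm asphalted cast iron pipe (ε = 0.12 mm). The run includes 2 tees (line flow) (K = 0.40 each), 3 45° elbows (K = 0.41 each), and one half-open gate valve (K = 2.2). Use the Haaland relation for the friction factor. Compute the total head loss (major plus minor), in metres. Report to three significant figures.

H_L ≈ 14.9 m

V = 4Q/(πD²) = 1.907 m/s; V²/2g = 0.1853 m
Re = 9.25×10^5, ε/D = 3.12×10^-4 → f = 0.01575 (Haaland)
Major: h_f = f(L/D)·V²/2g = 0.01575·4831·0.1853 = 14.11 m
Minor: ΣK = 4.23; h_m = ΣK·V²/2g = 0.7840 m
Total H_L = 14.11 + 0.7840 = 14.89 m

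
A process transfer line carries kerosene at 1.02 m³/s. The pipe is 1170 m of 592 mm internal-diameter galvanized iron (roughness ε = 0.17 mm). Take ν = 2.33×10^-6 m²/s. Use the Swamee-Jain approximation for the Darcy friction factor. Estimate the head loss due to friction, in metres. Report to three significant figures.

V = 4Q/(πD²) = 4·1.02/(π·0.592²) = 3.706 m/s
Re = VD/ν = 3.706·0.592/2.33×10^-6 = 9.42×10^5 → turbulent
ε/D = 0.17/592 = 2.87×10^-4
Swamee-Jain: f = 0.01568
h_f = f(L/D)V²/(2g) = 0.01568·(1170/0.592)·3.706²/(2·9.81) = 21.69 m

h_f ≈ 21.7 m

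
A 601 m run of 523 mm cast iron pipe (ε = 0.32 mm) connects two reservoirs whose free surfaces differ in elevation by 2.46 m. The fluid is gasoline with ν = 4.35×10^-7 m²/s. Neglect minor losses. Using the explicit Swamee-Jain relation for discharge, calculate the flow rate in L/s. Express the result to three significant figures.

Q ≈ 331 L/s

Swamee-Jain (Type II): Q = -0.965·√(gD⁵h_f/L)·ln[ε/(3.7D) + √(3.17ν²L/(gD³h_f))]
√(gD⁵h_f/L) = √(9.81·0.523⁵·2.46/601) = 0.03964
ε/(3.7D) = 1.65×10^-4; √(3.17ν²L/(gD³h_f)) = 1.02×10^-5
Q = -0.965·0.03964·ln(1.756×10^-4) = 0.3308 m³/s
Check: V = 1.54 m/s, Re = 1.85×10^6, f = 0.01779, h_f = 2.47 m ≈ 2.46 m ✓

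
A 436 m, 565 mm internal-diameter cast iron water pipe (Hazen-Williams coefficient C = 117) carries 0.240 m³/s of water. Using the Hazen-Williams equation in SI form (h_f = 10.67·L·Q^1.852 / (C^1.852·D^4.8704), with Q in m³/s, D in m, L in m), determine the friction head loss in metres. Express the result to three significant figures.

h_f = 10.67·436·0.240^1.852 / (117^1.852·0.565^4.8704) = 0.7891 m

h_f ≈ 0.789 m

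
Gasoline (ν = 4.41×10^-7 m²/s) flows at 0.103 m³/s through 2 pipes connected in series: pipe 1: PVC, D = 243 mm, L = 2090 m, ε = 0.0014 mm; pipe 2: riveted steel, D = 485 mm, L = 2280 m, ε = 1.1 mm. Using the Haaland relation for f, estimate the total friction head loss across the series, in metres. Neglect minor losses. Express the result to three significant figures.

H ≈ 26.3 m

Pipe 1: V = 2.221 m/s, Re = 1.22×10^6, ε/D = 5.76×10^-6, f = 0.01132, h_1 = f(L/D)V²/2g = 24.47 m
Pipe 2: V = 0.5575 m/s, Re = 6.13×10^5, ε/D = 0.00227, f = 0.02451, h_2 = f(L/D)V²/2g = 1.826 m
Series → Q common, losses add: H = Σh = 26.30 m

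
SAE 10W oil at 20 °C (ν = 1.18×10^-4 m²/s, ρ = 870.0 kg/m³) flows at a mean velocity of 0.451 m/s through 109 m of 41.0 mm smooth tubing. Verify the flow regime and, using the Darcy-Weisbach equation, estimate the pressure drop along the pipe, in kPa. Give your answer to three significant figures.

Δp ≈ 96.1 kPa

Re = VD/ν = 0.451·0.04100/1.18×10^-4 = 157 → laminar (Re < 2300)
f = 64/Re = 0.4084
h_f = f(L/D)V²/(2g) = 0.4084·(109/0.04100)·0.451²/(2·9.81) = 11.26 m
Δp = ρg·h_f = 870.0·9.81·11.26 = 96.07 kPa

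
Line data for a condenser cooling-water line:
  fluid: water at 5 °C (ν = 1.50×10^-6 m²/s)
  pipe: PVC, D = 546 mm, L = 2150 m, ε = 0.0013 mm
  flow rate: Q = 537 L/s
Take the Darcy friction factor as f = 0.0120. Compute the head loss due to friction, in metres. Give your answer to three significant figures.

h_f ≈ 12.7 m

V = 4Q/(πD²) = 4·0.537/(π·0.546²) = 2.294 m/s
h_f = f(L/D)V²/(2g) = 0.01200·(2150/0.546)·2.294²/(2·9.81) = 12.67 m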